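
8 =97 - 89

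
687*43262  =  29720994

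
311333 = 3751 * 83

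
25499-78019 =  - 52520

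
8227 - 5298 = 2929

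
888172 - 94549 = 793623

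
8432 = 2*4216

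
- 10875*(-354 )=3849750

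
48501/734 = 48501/734 = 66.08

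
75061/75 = 75061/75 = 1000.81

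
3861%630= 81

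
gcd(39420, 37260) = 540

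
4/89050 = 2/44525 = 0.00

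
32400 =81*400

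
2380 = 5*476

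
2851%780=511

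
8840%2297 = 1949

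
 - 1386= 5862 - 7248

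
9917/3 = 9917/3= 3305.67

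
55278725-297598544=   -  242319819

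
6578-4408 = 2170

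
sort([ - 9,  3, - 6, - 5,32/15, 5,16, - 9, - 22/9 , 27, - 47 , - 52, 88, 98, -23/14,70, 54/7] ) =[ - 52  ,- 47, - 9, -9, - 6, - 5, - 22/9, - 23/14 , 32/15, 3,5, 54/7,16,27, 70,88 , 98 ] 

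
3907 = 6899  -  2992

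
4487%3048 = 1439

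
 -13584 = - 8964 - 4620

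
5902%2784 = 334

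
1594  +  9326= 10920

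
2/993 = 2/993 = 0.00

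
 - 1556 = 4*(-389 )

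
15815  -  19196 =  -3381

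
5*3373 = 16865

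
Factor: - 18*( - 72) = 2^4* 3^4 = 1296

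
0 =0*760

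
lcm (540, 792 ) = 11880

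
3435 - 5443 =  - 2008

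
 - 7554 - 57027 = - 64581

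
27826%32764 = 27826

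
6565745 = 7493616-927871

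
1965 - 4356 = -2391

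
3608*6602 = 23820016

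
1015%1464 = 1015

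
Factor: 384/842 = 192/421 =2^6*3^1*421^( - 1)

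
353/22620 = 353/22620 = 0.02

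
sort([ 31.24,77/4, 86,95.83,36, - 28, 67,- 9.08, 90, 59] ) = [ -28,-9.08, 77/4,  31.24, 36, 59,  67,86, 90,  95.83 ]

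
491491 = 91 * 5401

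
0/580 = 0 = 0.00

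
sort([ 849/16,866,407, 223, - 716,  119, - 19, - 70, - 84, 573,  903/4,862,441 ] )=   [ - 716, - 84, - 70, -19,849/16, 119,  223, 903/4,407,441, 573, 862,866 ]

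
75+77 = 152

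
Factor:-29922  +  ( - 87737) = - 117659=- 117659^1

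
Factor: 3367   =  7^1*13^1*37^1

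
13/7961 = 13/7961 = 0.00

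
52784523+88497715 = 141282238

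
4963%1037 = 815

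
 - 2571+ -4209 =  -6780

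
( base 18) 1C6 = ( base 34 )G2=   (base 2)1000100010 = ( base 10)546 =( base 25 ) LL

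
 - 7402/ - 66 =112 + 5/33   =  112.15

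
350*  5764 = 2017400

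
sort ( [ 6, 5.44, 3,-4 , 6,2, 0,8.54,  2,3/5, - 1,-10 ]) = [-10,-4,  -  1, 0 , 3/5, 2, 2,3,5.44, 6, 6, 8.54] 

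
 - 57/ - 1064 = 3/56 = 0.05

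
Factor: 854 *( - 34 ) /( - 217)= 2^2*17^1*31^( -1)*61^1= 4148/31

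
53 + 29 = 82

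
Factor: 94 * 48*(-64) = - 2^11* 3^1 * 47^1 = - 288768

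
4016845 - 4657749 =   -  640904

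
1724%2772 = 1724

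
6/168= 1/28 = 0.04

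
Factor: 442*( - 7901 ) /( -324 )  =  1746121/162  =  2^( - 1 ) * 3^( - 4)*13^1*17^1*7901^1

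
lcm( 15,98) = 1470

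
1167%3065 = 1167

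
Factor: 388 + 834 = 2^1 * 13^1*47^1= 1222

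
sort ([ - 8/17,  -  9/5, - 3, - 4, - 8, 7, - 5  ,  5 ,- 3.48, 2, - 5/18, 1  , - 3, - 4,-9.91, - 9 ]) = [ - 9.91, - 9, - 8,- 5, - 4, - 4, -3.48, - 3,-3, - 9/5, - 8/17,-5/18,1 , 2, 5,7 ]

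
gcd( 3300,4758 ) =6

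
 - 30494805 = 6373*( - 4785 )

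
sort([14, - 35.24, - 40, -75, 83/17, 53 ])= [ - 75,- 40,-35.24,83/17,14,53 ]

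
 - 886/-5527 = 886/5527 = 0.16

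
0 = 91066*0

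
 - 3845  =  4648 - 8493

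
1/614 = 1/614=0.00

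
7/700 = 1/100 = 0.01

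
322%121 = 80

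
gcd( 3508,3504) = 4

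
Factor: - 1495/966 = -65/42 = -2^(-1 )*3^(-1)*5^1*7^(  -  1)*13^1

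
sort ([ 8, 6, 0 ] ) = [0,6,8 ] 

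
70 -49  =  21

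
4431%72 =39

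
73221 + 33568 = 106789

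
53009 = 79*671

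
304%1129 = 304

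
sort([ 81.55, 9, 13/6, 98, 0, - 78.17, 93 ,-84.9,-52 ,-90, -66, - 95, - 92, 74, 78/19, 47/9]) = [ - 95 , -92, - 90,- 84.9, - 78.17, - 66,-52,0,13/6,  78/19,47/9,9, 74 , 81.55, 93,  98 ]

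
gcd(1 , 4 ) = 1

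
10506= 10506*1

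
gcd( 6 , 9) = 3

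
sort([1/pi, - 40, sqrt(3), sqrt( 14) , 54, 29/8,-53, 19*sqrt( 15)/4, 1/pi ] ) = [ - 53 ,-40, 1/pi, 1/pi, sqrt( 3), 29/8,sqrt( 14), 19*sqrt( 15)/4,54]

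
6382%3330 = 3052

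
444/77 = 5 + 59/77  =  5.77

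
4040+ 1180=5220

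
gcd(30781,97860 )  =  1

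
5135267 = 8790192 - 3654925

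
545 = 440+105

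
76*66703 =5069428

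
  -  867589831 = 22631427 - 890221258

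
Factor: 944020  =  2^2*5^1 * 7^1*11^1*613^1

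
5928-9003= - 3075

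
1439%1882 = 1439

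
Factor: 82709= 11^1*73^1* 103^1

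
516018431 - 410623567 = 105394864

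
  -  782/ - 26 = 30+1/13 =30.08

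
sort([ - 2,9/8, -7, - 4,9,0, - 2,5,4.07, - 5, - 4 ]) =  [-7 , - 5, - 4, - 4, - 2,-2, 0, 9/8,4.07,5,9]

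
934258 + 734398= 1668656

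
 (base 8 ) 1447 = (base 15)38C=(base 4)30213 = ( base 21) 1H9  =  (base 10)807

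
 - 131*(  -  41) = 5371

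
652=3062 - 2410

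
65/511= 65/511  =  0.13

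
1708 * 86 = 146888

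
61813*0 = 0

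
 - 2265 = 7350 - 9615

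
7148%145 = 43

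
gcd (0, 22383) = 22383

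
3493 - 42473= - 38980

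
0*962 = 0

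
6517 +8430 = 14947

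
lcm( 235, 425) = 19975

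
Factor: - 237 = -3^1*79^1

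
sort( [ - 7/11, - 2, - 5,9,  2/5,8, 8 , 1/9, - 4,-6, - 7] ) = [ - 7, - 6,- 5, - 4, - 2, - 7/11,1/9, 2/5, 8,8,  9]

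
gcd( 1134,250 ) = 2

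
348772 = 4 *87193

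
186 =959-773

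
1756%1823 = 1756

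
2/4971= 2/4971 = 0.00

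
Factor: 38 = 2^1*19^1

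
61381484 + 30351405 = 91732889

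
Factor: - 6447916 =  - 2^2*19^1 * 37^1*2293^1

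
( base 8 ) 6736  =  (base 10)3550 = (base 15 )10ba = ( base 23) 6g8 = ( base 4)313132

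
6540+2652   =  9192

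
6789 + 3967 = 10756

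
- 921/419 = - 3+336/419 = - 2.20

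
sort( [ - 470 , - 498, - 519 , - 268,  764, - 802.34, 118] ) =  [ - 802.34,-519 , - 498,- 470, - 268, 118,  764]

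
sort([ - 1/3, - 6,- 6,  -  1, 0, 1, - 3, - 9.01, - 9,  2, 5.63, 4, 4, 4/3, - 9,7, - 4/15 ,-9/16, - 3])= [-9.01, - 9, - 9, - 6, - 6,-3,  -  3, - 1,-9/16, - 1/3, - 4/15, 0, 1, 4/3,2, 4, 4, 5.63, 7] 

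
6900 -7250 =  - 350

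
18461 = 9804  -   - 8657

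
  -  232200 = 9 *(  -  25800)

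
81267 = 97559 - 16292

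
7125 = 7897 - 772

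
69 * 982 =67758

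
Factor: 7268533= 7268533^1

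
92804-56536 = 36268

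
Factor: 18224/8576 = 17/8 = 2^( - 3 )*17^1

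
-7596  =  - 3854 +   -  3742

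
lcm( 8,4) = 8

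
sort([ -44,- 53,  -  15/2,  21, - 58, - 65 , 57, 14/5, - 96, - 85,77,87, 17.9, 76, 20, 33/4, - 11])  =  [ - 96, - 85,-65, - 58, - 53,-44 ,  -  11,- 15/2, 14/5, 33/4, 17.9, 20 , 21,57, 76,77, 87]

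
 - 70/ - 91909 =70/91909 = 0.00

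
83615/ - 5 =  - 16723/1 = -16723.00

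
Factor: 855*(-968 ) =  - 2^3*3^2*5^1*11^2*19^1 = - 827640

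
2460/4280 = 123/214 = 0.57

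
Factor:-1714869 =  - 3^2*13^1 * 14657^1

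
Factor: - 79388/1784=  - 2^( - 1) * 89^1 =-89/2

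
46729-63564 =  - 16835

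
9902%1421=1376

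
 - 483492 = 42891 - 526383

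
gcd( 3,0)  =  3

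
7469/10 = 746 + 9/10 = 746.90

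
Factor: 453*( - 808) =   -  366024 = - 2^3*3^1*101^1*151^1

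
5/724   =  5/724 = 0.01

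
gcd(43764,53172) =84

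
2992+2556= 5548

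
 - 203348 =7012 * ( - 29)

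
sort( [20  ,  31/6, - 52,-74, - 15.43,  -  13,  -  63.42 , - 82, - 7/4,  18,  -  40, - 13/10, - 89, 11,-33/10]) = [-89, - 82, - 74,- 63.42, - 52,  -  40, - 15.43, - 13, - 33/10,-7/4, - 13/10,  31/6,  11,18 , 20]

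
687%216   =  39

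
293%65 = 33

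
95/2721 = 95/2721 = 0.03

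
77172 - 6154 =71018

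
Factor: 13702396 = 2^2*59^1 * 58061^1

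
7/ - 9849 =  - 1/1407=   - 0.00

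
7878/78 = 101 =101.00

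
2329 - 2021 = 308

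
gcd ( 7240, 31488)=8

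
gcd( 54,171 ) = 9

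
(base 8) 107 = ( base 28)2f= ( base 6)155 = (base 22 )35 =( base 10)71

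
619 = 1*619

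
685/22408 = 685/22408  =  0.03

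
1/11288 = 1/11288 = 0.00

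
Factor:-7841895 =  - 3^1 * 5^1*353^1*1481^1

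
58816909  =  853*68953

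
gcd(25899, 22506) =3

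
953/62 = 953/62   =  15.37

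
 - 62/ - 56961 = 62/56961 =0.00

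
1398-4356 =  - 2958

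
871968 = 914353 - 42385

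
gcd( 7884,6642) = 54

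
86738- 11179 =75559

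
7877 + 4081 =11958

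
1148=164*7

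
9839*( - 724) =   -  7123436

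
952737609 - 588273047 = 364464562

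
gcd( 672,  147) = 21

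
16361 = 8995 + 7366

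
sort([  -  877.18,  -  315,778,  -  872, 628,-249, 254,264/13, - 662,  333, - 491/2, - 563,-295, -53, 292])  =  [ - 877.18,-872 ,-662, - 563 , - 315, - 295,  -  249, -491/2, -53, 264/13, 254,292,333, 628,778 ]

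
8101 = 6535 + 1566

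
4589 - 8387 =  - 3798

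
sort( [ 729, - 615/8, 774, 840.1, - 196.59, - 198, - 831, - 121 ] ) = [ - 831, - 198, - 196.59, - 121,-615/8 , 729,774, 840.1 ] 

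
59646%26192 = 7262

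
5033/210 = 719/30 = 23.97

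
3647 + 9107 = 12754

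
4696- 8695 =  - 3999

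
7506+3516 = 11022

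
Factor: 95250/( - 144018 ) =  - 125/189= - 3^( - 3)*5^3*7^(  -  1)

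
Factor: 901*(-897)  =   - 808197 = - 3^1*13^1*17^1*23^1*53^1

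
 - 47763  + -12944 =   -  60707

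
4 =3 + 1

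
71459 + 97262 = 168721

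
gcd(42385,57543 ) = 1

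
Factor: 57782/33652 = 2^(-1 )*47^(-1)*167^1*173^1* 179^( - 1 )=28891/16826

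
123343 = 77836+45507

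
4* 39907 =159628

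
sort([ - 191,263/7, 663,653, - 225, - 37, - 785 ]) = [ - 785, - 225, - 191, -37 , 263/7,653, 663] 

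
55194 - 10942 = 44252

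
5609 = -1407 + 7016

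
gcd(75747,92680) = 7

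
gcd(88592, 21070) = 98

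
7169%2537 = 2095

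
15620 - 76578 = - 60958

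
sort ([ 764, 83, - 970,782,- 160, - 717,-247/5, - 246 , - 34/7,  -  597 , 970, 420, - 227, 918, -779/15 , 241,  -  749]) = [ -970,-749,  -  717, -597,-246, - 227,  -  160,  -  779/15,-247/5,  -  34/7,83 , 241,420,  764, 782, 918 , 970]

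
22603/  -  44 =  - 22603/44 = -513.70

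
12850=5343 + 7507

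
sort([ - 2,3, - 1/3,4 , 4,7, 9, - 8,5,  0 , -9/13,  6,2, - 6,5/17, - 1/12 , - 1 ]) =[-8, - 6, - 2, - 1,-9/13, - 1/3,- 1/12,0,5/17,2, 3, 4,4,5,6,7, 9 ]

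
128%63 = 2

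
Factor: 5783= 5783^1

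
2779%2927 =2779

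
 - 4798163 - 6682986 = - 11481149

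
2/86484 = 1/43242 = 0.00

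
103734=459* 226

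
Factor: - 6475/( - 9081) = 3^( - 2)*5^2*7^1*37^1 * 1009^( - 1)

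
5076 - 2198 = 2878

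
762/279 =254/93=   2.73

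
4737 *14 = 66318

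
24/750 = 4/125 = 0.03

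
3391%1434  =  523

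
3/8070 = 1/2690 = 0.00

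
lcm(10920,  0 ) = 0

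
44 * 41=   1804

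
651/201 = 3 + 16/67 = 3.24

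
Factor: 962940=2^2*3^1*5^1 * 11^1*1459^1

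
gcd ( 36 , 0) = 36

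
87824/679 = 87824/679 = 129.34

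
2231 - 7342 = -5111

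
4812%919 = 217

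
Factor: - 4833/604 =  - 2^( - 2)*3^3 * 151^( - 1)*179^1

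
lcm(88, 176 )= 176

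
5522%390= 62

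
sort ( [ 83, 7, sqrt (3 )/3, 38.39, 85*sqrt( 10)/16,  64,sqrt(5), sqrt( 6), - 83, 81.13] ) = [- 83,sqrt(3)/3,  sqrt( 5 ),sqrt( 6), 7, 85 * sqrt(10)/16,  38.39,64, 81.13, 83]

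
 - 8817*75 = -661275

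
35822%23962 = 11860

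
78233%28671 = 20891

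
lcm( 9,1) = 9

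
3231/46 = 3231/46 = 70.24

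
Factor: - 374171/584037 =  - 3^( - 3)*7^1*97^(-1 )*223^( - 1 ) * 53453^1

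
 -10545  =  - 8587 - 1958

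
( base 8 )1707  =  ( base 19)2ch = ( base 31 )106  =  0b1111000111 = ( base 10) 967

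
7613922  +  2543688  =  10157610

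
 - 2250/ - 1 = 2250/1 = 2250.00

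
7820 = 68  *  115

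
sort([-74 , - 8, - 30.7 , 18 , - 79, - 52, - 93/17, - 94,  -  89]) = [ - 94, - 89, - 79, - 74, - 52 , - 30.7, - 8, - 93/17, 18]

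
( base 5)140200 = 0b1011000101011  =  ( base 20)E3F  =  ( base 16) 162B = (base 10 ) 5675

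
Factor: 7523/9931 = 7523^1*9931^( - 1 ) 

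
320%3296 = 320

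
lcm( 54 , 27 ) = 54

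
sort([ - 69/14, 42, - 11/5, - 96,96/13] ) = [ - 96, -69/14, - 11/5, 96/13,42] 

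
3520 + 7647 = 11167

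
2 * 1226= 2452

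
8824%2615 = 979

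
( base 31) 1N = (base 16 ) 36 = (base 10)54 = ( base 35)1J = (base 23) 28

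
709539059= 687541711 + 21997348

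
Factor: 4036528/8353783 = 2^4*17^( - 1)*241^(- 1 ) * 2039^(  -  1 )*252283^1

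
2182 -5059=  - 2877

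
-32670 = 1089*( - 30 )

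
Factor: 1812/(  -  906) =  - 2^1=- 2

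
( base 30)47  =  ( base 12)A7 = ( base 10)127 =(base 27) 4j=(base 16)7f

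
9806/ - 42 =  -234 + 11/21 =- 233.48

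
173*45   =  7785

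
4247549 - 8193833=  - 3946284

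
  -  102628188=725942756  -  828570944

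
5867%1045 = 642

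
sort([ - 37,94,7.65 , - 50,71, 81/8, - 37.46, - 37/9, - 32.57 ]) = [ - 50, - 37.46, - 37, -32.57, - 37/9, 7.65, 81/8,71,94 ] 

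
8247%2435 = 942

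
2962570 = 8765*338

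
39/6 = 13/2 = 6.50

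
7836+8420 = 16256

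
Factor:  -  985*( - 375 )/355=73875/71  =  3^1*5^3* 71^( - 1)*197^1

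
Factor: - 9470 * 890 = -2^2*5^2*89^1*947^1 = -8428300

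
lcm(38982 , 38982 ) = 38982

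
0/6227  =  0 = 0.00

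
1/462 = 1/462= 0.00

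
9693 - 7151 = 2542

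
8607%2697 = 516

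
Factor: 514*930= 2^2*  3^1 *5^1 * 31^1*257^1 = 478020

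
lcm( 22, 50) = 550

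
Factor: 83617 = 83617^1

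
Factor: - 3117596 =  - 2^2*17^1 *19^2 *127^1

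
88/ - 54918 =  - 1 + 27415/27459 = - 0.00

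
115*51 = 5865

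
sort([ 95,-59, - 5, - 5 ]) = [ - 59,- 5, - 5, 95 ] 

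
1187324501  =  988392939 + 198931562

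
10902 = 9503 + 1399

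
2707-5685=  -2978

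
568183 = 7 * 81169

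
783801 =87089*9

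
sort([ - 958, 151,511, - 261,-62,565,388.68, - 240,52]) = [ - 958, - 261, - 240,-62,52,151,388.68,  511, 565]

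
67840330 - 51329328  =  16511002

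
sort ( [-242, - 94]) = [ - 242, -94]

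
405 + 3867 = 4272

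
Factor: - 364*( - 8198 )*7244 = 2^5*7^1  *  13^1 * 1811^1*4099^1= 21616617568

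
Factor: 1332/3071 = 2^2*3^2*83^(- 1) = 36/83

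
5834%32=10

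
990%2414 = 990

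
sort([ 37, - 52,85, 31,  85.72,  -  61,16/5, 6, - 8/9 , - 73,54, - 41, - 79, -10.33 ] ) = [-79, - 73, - 61, - 52, -41,- 10.33, - 8/9,16/5,6,  31,37,54,  85,85.72]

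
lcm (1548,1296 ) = 55728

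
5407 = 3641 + 1766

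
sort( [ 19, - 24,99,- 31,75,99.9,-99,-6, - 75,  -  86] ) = [ - 99, -86, - 75, - 31 , -24,-6,19,75,99, 99.9]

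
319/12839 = 319/12839 = 0.02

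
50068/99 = 50068/99 =505.74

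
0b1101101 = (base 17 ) 67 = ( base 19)5e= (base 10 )109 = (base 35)34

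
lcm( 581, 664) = 4648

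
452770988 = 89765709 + 363005279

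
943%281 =100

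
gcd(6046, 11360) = 2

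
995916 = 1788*557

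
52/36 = 13/9 = 1.44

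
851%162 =41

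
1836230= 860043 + 976187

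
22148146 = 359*61694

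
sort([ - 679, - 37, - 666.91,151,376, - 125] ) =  [-679,-666.91, - 125, - 37,151 , 376 ]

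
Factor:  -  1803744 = -2^5*3^2*6263^1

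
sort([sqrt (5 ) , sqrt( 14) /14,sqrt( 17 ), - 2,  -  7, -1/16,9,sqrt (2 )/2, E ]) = [  -  7, - 2,-1/16, sqrt( 14)/14,sqrt(2 ) /2,sqrt( 5 ),E,sqrt( 17 ), 9]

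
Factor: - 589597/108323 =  - 811/149 = - 149^(-1)*811^1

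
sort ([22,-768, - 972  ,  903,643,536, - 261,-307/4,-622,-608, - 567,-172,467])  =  [ - 972  , - 768,-622, -608, - 567,  -  261, - 172, - 307/4, 22,467,536,643 , 903 ] 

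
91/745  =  91/745 =0.12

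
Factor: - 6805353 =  - 3^1*2268451^1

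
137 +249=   386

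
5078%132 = 62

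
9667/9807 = 1381/1401= 0.99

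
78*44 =3432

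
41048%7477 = 3663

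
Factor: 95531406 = 2^1*3^1 * 15921901^1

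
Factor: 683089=11^1*62099^1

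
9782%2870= 1172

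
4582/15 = 305 + 7/15  =  305.47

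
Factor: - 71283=-3^1*23761^1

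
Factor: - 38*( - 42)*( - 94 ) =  - 150024 = -2^3*3^1 *7^1*19^1*47^1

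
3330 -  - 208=3538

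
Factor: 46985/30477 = 3^ ( -1)*5^1 * 9397^1*10159^(-1)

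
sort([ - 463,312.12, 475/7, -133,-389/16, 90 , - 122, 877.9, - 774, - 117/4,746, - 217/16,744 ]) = [ - 774,- 463, - 133  , - 122 , - 117/4, - 389/16 ,-217/16, 475/7,90,  312.12,  744 , 746,877.9]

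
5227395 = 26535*197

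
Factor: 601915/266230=120383/53246 = 2^( - 1)*79^( -1) * 337^ ( - 1)*120383^1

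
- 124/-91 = 1 + 33/91 = 1.36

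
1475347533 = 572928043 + 902419490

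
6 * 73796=442776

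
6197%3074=49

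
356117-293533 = 62584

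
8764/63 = 1252/9= 139.11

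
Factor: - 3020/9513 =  - 20/63 = - 2^2*3^( - 2 )*5^1 * 7^ ( - 1) 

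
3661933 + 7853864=11515797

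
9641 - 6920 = 2721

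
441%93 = 69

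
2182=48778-46596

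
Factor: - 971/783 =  - 3^( - 3)*29^ (  -  1)*971^1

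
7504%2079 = 1267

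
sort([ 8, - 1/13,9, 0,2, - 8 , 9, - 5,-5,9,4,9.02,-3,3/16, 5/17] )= [ - 8,  -  5, - 5, - 3,-1/13, 0,3/16,5/17 , 2,  4 , 8,9,9,9  ,  9.02 ] 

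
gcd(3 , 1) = 1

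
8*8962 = 71696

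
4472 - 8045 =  - 3573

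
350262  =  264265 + 85997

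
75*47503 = 3562725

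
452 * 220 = 99440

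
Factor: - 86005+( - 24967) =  -2^2*27743^1 = - 110972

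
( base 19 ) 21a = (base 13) 45a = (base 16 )2ef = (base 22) 1c3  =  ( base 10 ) 751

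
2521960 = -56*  ( - 45035 ) 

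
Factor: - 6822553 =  - 457^1*14929^1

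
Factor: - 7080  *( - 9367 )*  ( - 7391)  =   - 490158998760= - 2^3*3^1*5^1*17^1*19^2*29^1*59^1*389^1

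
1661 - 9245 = -7584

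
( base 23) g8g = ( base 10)8664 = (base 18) 18D6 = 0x21D8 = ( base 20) 11d4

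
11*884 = 9724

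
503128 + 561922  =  1065050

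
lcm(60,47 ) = 2820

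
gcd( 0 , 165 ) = 165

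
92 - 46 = 46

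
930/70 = 93/7= 13.29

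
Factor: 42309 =3^3*1567^1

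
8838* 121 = 1069398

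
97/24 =97/24= 4.04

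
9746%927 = 476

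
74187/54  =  1373  +  5/6 = 1373.83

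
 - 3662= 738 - 4400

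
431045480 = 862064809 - 431019329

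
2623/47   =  55  +  38/47= 55.81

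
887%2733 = 887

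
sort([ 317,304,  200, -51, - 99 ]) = [ - 99, - 51,200 , 304 , 317] 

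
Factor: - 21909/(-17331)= 53^( - 1)*67^1 = 67/53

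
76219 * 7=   533533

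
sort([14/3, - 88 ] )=[ - 88, 14/3 ]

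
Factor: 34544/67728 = 127/249= 3^( - 1)*83^( -1 )*127^1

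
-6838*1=-6838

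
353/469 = 353/469 =0.75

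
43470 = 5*8694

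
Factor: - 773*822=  - 635406 = - 2^1*3^1*137^1*773^1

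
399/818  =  399/818  =  0.49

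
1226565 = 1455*843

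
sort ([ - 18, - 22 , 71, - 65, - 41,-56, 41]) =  [ - 65, - 56, - 41, - 22,  -  18,41, 71]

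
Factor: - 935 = -5^1*11^1*17^1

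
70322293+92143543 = 162465836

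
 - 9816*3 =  - 29448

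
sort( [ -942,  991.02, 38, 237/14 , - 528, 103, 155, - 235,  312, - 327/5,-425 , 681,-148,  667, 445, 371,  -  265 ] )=[  -  942, - 528,-425,-265, - 235,-148, -327/5,237/14 , 38,103,155 , 312, 371,445,667,681,991.02 ]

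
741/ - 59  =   - 741/59 = - 12.56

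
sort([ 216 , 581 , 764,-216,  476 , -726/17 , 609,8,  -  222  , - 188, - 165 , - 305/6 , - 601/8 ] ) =[ - 222, - 216,-188 ,-165,  -  601/8 ,-305/6, - 726/17 , 8,216 , 476,581,  609, 764] 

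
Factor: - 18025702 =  - 2^1*1303^1*6917^1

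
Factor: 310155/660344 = 2^( - 3 )*3^1*5^1*23^1*29^1*31^1*197^( - 1 )*419^( - 1)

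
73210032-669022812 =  - 595812780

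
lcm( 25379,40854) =1675014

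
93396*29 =2708484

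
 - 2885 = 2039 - 4924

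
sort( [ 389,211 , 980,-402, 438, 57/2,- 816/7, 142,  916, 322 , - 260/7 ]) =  [ - 402, - 816/7, - 260/7, 57/2,142,211 , 322,389,438 , 916,980]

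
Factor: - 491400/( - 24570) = 2^2*5^1  =  20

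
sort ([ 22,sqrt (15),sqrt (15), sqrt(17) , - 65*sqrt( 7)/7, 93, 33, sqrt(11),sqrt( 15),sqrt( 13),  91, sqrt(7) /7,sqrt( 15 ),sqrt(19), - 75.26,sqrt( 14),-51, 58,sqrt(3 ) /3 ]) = [-75.26, -51,-65*sqrt( 7 )/7,  sqrt (7) /7, sqrt(3)/3, sqrt(11), sqrt (13),  sqrt (14 ), sqrt(15 ),  sqrt( 15 ),  sqrt( 15 ) , sqrt (15),  sqrt(17 ), sqrt( 19), 22, 33, 58, 91 , 93]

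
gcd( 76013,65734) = 1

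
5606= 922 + 4684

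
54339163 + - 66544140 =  - 12204977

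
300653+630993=931646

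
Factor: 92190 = 2^1 * 3^1 * 5^1*7^1*439^1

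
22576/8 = 2822 = 2822.00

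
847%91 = 28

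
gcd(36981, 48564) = 9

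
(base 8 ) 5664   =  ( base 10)2996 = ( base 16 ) bb4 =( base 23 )5f6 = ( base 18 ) 948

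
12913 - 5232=7681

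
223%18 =7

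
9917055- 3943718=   5973337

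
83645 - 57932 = 25713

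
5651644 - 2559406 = 3092238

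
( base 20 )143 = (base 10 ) 483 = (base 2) 111100011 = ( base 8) 743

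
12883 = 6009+6874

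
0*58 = 0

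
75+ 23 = 98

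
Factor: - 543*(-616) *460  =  2^5*3^1*5^1*7^1*11^1*23^1*181^1 = 153864480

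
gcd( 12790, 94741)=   1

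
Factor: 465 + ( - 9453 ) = -2^2*3^1*7^1*107^1 = - 8988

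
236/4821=236/4821 = 0.05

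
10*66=660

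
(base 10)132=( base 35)3r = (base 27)4o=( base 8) 204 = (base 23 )5h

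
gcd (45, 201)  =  3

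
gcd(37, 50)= 1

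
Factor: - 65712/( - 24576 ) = 2^( - 9)*37^2 = 1369/512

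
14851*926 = 13752026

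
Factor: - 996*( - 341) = 2^2*3^1*11^1*31^1*83^1=339636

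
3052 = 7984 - 4932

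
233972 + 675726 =909698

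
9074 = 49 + 9025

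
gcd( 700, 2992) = 4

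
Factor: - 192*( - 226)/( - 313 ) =  -  2^7*3^1*113^1*313^( - 1) = - 43392/313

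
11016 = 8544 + 2472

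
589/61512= 589/61512  =  0.01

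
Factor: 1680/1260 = 2^2*3^(- 1) = 4/3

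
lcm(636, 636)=636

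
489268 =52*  9409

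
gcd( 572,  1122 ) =22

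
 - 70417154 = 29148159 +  - 99565313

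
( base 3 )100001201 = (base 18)1271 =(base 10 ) 6607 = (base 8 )14717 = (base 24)bb7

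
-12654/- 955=12654/955 =13.25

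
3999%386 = 139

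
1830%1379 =451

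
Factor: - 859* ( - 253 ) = 217327= 11^1*23^1*859^1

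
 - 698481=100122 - 798603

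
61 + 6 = 67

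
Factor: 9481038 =2^1*3^1*7^1*19^1*109^2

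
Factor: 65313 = 3^3*41^1 * 59^1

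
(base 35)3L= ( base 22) 5G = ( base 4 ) 1332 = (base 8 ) 176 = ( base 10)126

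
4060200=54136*75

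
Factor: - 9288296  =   - 2^3*1161037^1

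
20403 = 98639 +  - 78236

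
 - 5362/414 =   -  13 + 10/207 = - 12.95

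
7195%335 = 160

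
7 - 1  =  6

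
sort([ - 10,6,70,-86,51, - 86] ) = [-86, - 86, - 10,  6, 51,70]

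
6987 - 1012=5975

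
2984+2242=5226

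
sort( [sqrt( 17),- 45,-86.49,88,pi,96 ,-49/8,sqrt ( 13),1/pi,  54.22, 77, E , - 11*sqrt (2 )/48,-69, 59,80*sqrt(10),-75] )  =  [-86.49,-75,-69, - 45, - 49/8 ,-11*sqrt(2)/48, 1/pi,E,pi,sqrt(13 ),sqrt(17), 54.22,59, 77,88,96, 80*sqrt(10 )]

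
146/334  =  73/167 =0.44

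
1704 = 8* 213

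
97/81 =1 + 16/81 = 1.20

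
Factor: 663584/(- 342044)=  -  2^3 * 89^1*367^( - 1)=-712/367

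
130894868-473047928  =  -342153060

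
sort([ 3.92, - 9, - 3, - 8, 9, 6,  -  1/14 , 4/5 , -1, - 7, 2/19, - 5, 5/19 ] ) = [-9, - 8, - 7,  -  5,-3 ,  -  1, - 1/14,2/19, 5/19, 4/5,  3.92, 6,  9 ] 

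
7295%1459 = 0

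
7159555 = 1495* 4789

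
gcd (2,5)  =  1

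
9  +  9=18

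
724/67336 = 181/16834 = 0.01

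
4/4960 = 1/1240 = 0.00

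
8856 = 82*108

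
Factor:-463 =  - 463^1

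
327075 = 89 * 3675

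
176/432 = 11/27 = 0.41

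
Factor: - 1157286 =  -  2^1*3^1*13^1* 37^1* 401^1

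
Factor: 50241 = 3^1*16747^1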